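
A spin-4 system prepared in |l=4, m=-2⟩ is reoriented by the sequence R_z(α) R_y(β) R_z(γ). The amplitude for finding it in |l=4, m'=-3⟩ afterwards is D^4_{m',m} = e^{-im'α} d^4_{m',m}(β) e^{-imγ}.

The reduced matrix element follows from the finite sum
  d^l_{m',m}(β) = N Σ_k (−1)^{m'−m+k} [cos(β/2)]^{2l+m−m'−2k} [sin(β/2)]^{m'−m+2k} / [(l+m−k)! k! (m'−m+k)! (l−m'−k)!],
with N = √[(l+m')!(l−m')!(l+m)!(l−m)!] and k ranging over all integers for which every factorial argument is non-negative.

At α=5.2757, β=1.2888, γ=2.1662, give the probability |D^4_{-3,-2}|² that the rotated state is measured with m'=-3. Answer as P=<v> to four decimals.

D^4_{-3,-2}(5.2757,1.2888,2.1662) = e^{-i·-3·5.2757}·d^4_{-3,-2}(1.2888)·e^{-i·-2·2.1662}. Compute d first:
With c≡cos(β/2)=0.799460 and s≡sin(β/2)=0.600719, N=[1·5040·2·720]^{1/2}=2693.993318
k∈{1,2} keeps every argument non-negative
  k=1: (−1)^0·2693.9933/(720)·0.7995^7·0.6007^1 = +0.469152
  k=2: (−1)^1·2693.9933/(240)·0.7995^5·0.6007^3 = -0.794664
d^4_{-3,-2}(1.2888) = +0.469152 -0.794664 = -0.325512
|D^4_{-3,-2}|² = |d^4_{-3,-2}(β)|² = (-0.325512)² = 0.105958 (the z-rotation phases have unit modulus)

P=0.1060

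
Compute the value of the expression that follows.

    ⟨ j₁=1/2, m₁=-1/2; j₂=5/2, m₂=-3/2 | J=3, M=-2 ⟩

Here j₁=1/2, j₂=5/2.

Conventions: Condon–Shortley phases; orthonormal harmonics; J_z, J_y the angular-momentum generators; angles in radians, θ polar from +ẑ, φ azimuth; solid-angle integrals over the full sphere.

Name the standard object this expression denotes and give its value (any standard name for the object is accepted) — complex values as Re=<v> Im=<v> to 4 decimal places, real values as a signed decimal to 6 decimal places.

This is a Clebsch–Gordan (vector-coupling) coefficient.
j₁+j₂−J=0  J+j₁−j₂=1  J−j₁+j₂=5  j₁+j₂+J+1=7
(j₁±m₁, j₂±m₂, J±M) = (0,1,1,4,1,5)
P² = 480
sum k=0..0:
  [0] +1/24 = 1/24
S = 1/24
C² = P²·S² = 5/6 ; C = +0.912871

Clebsch–Gordan coefficient, +√(5/6) ≈ +0.912871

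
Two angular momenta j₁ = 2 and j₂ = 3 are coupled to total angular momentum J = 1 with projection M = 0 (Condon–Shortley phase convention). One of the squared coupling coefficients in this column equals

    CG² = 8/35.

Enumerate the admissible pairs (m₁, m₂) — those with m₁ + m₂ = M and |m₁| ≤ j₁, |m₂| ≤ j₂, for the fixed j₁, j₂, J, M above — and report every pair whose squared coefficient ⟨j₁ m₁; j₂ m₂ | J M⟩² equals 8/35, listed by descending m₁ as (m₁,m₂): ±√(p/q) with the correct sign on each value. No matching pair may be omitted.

Admissible pairs with m₁+m₂ = M = 0: (-2,2), (-1,1), (0,0), (1,-1), (2,-2)
  (m₁,m₂)=(2,-2): CG² = 1/7, CG = +√(1/7)
  (m₁,m₂)=(1,-1): CG² = 8/35, CG = −√(8/35)   ← matches the target
  (m₁,m₂)=(0,0): CG² = 9/35, CG = +√(9/35)
  (m₁,m₂)=(-1,1): CG² = 8/35, CG = −√(8/35)   ← matches the target
  (m₁,m₂)=(-2,2): CG² = 1/7, CG = +√(1/7)
Pairs with CG² = 8/35: (1,-1): −√(8/35); (-1,1): −√(8/35)

(1,-1): −√(8/35); (-1,1): −√(8/35)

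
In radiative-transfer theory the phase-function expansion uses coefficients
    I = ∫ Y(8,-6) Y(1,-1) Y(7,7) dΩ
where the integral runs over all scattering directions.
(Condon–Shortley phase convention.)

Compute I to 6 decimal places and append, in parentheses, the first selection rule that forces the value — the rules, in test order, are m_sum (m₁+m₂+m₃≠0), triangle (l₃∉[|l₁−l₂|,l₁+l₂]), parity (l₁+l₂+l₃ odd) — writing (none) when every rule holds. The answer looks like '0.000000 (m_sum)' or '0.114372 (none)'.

0.030597 (none)

m-sum 0 ✓  L=16 even ✓  7≤7≤9 ✓
Π(2lᵢ+1) = 17×3×15 = 765
triangle coeff Δ(8,1,7) = 1/2040
Σ_t [1,1]: t=1:−1/25401600 = -1/25401600
(3j)²=8/255 [(8 1 7; 0 0 0)], sign=+1
Σ_t [0,0]: t=0:+1/174356582400 = 1/174356582400
(3j)²=1/2040 [(8 1 7; -6 -1 7)], sign=+1
⇒ 4πI² = 1/85
I = (+1)√(1/85/(4π)) = 0.03059748
No selection rule forces the value: the integral is nonzero (none).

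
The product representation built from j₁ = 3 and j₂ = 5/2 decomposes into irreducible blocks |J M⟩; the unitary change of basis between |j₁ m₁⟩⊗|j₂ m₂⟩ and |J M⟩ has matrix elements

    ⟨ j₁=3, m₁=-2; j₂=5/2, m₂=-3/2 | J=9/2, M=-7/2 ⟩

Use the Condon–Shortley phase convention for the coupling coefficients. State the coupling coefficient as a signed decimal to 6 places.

−√(1/99) = -0.100504

triangle: 1!*5!*4!/11! = 2880/39916800
(j±m)!: 1!*5!*1!*4!*1!*8! = 116121600
prefactor² = (2J+1)*Δ*N² = 921600/11
  k=0: +1/(0!*1!*5!*1!*0!*3!) = 1/720
  k=1: −1/(1!*0!*4!*0!*1!*4!) = -1/576
Σ = -1/2880  ⇒  CG² = 921600/11*(-1/2880)² = 1/99
CG = −√(1/99) = -0.100504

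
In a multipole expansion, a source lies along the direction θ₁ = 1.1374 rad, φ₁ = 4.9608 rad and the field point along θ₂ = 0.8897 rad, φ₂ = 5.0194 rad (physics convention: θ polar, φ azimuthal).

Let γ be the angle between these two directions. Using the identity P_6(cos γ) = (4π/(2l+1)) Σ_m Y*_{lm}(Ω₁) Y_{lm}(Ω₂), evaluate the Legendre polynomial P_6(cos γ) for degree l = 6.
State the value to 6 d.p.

Expand P_6 via completeness: Σ_{m} conj(Y_{6,m}) at Ω₁ times Y_{6,m} at Ω₂ —
  [-6]  conj(Y_{6,-6})(Ω₁) = -0.02166 - 0.26905j ; Y_{6,-6}(Ω₂) = 0.02846 + 0.10232j ; Δ = 0.02691 - 0.00987j
  [-5]  conj(Y_{6,-5})(Ω₁) = 0.40950 - 0.13969j ; Y_{6,-5}(Ω₂) = 0.29800 + 0.01066j ; Δ = 0.12352 - 0.03726j
  [-4]  conj(Y_{6,-4})(Ω₁) = 0.12414 + 0.19066j ; Y_{6,-4}(Ω₂) = 0.14680 - 0.41140j ; Δ = 0.09666 - 0.02308j
  [-3]  conj(Y_{6,-3})(Ω₁) = 0.14699 - 0.15930j ; Y_{6,-3}(Ω₂) = -0.20840 - 0.15835j ; Δ = -0.05586 + 0.00992j
  [-2]  conj(Y_{6,-2})(Ω₁) = 0.27075 + 0.14680j ; Y_{6,-2}(Ω₂) = 0.15253 - 0.10752j ; Δ = 0.05708 - 0.00672j
  [-1]  conj(Y_{6,-1})(Ω₁) = 0.02840 - 0.11195j ; Y_{6,-1}(Ω₂) = -0.10395 - 0.32788j ; Δ = -0.03966 + 0.00233j
  [+0]  conj(Y_{6,0})(Ω₁) = 0.31705 + 0.00000j ; Y_{6,0}(Ω₂) = 0.09609 + 0.00000j ; Δ = 0.03047 + 0.00000j
  [+1]  conj(Y_{6,1})(Ω₁) = -0.02840 - 0.11195j ; Y_{6,1}(Ω₂) = 0.10395 - 0.32788j ; Δ = -0.03966 - 0.00233j
  [+2]  conj(Y_{6,2})(Ω₁) = 0.27075 - 0.14680j ; Y_{6,2}(Ω₂) = 0.15253 + 0.10752j ; Δ = 0.05708 + 0.00672j
  [+3]  conj(Y_{6,3})(Ω₁) = -0.14699 - 0.15930j ; Y_{6,3}(Ω₂) = 0.20840 - 0.15835j ; Δ = -0.05586 - 0.00992j
  [+4]  conj(Y_{6,4})(Ω₁) = 0.12414 - 0.19066j ; Y_{6,4}(Ω₂) = 0.14680 + 0.41140j ; Δ = 0.09666 + 0.02308j
  [+5]  conj(Y_{6,5})(Ω₁) = -0.40950 - 0.13969j ; Y_{6,5}(Ω₂) = -0.29800 + 0.01066j ; Δ = 0.12352 + 0.03726j
  [+6]  conj(Y_{6,6})(Ω₁) = -0.02166 + 0.26905j ; Y_{6,6}(Ω₂) = 0.02846 - 0.10232j ; Δ = 0.02691 + 0.00987j
Σ over m = 0.44779 + 0.00000j; ×(4π/13) → 0.43285 + 0.00000j. Real part: 0.432852

0.432852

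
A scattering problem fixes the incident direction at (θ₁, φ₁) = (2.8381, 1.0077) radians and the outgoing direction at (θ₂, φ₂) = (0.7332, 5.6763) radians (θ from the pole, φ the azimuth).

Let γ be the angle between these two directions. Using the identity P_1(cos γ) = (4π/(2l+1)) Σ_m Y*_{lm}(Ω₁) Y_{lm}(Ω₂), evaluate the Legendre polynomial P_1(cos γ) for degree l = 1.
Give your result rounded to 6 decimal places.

Term-by-term m-sum for l=1 (normalisation 4π/3 = 4.188790):
  m=-1: Y*=(0.055117, 0.087311)  Y=(0.189932, 0.131869)  product (-0.001045, 0.023851)
  m=+0: Y*=(-0.466273, -0.000000)  Y=(0.363050, 0.000000)  product (-0.169280, -0.000000)
  m=+1: Y*=(-0.055117, 0.087311)  Y=(-0.189932, 0.131869)  product (-0.001045, -0.023851)
Total Σ_m = (-0.171370, 0.000000). Multiply by 4.188790: (-0.717834, 0.000000). P_1(cos γ) = -0.717834

-0.717834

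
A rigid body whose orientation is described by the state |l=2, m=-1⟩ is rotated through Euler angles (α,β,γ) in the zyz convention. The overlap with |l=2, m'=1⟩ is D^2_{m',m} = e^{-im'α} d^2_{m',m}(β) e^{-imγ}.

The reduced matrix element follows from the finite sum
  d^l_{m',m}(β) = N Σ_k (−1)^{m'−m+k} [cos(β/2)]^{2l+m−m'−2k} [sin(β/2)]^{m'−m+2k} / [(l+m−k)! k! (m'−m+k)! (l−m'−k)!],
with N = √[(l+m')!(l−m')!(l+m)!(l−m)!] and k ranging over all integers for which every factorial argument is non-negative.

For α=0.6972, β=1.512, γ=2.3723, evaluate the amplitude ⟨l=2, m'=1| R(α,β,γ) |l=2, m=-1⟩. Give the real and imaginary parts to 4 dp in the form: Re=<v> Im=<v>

First d^2_{1,-1}(β=1.5120), then the phase factors e^{-i(1)α} and e^{-i(-1)γ}:
Half-angle: c=0.727586, s=0.686017. N=√(6·1·1·6)=6.000000
The bounds max(0,m−m')=0 and min(l+m,l−m')=1 give 2 terms
  k=0: (−1)^2·6.0000/(2)·0.7276^2·0.6860^2 = +0.747410
  k=1: (−1)^3·6.0000/(6)·0.7276^0·0.6860^4 = -0.221482
d^2_{1,-1}(1.5120) = +0.747410 -0.221482 = +0.525928
Phases: e^{-i·(1)·0.6972}=+0.766643-0.642074i, e^{-i·(-1)·2.3723}=-0.718403+0.695627i ⇒ D=-0.054757+0.523070i

Re=-0.0548 Im=0.5231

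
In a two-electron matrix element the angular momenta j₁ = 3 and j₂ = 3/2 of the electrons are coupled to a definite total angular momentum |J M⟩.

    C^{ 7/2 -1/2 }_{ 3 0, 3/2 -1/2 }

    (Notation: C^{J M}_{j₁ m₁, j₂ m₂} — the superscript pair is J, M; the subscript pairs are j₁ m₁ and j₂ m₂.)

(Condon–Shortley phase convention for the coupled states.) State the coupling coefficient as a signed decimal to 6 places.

+0.308607  (= +√(2/21))

√[8·1!5!2!/9! · 3!3!1!2!3!4!] = √(384/7)
  +(−1)^0/∏(0,1,3,1,2,1)! = 1/12  (running 1/12)
  +(−1)^1/∏(1,0,2,0,3,2)! = -1/24  (running 1/24)
⟨..|..⟩ = √(384/7)·(1/24) = +0.308607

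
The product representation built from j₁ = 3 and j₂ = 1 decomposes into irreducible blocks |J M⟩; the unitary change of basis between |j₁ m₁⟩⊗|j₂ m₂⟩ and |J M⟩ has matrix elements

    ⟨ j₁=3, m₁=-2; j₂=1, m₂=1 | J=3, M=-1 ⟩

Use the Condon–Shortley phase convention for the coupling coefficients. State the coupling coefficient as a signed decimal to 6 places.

j₁+j₂−J=1  J+j₁−j₂=5  J−j₁+j₂=1  j₁+j₂+J+1=8
(j₁±m₁, j₂±m₂, J±M) = (1,5,2,0,2,4)
P² = 240
sum k=1..1:
  [1] −1/24 = -1/24
S = -1/24
C² = P²·S² = 5/12 ; C = -0.645497

−√(5/12) ≈ -0.645497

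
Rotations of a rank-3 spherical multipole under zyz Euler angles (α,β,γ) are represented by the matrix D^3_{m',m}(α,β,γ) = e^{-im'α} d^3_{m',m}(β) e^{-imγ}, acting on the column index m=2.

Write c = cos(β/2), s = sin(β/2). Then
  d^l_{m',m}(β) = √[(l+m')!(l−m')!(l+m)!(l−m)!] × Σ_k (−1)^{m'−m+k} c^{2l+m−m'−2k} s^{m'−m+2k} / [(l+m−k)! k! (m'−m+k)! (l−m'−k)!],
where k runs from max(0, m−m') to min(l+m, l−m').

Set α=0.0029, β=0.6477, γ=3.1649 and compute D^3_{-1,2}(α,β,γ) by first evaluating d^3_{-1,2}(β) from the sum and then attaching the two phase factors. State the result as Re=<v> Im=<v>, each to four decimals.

Re=0.1637 Im=-0.0072

Split into d^3_{-1,2}(β=0.6477) × two z-phases.
With c≡cos(β/2)=0.948017 and s≡sin(β/2)=0.318219, N=[2·24·120·1]^{1/2}=75.894664
Admissible k: 3..4 (factorial args all ≥0)
  k=3: (−1)^0·75.8947/(12)·0.9480^3·0.3182^3 = +0.173643
  k=4: (−1)^1·75.8947/(24)·0.9480^1·0.3182^5 = -0.009782
d^3_{-1,2}(0.6477) = +0.173643 -0.009782 = +0.163860
Phases: e^{-i·(-1)·0.0029}=+0.999996+0.002900i, e^{-i·(2)·3.1649}=+0.998914-0.046598i ⇒ D=+0.163704-0.007161i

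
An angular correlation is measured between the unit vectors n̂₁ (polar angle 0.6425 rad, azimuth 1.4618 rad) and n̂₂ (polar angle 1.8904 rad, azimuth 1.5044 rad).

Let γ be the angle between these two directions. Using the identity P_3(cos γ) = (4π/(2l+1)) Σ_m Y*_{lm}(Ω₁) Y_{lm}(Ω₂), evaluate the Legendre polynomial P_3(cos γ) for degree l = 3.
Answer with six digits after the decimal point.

Addition theorem: P_3(cos γ) = (4π/7) Σ_m Y*_{lm}(Ω₁) Y_{lm}(Ω₂), m = −3…3:
  [-3]  conj(Y_{3,-3})(Ω₁) = (-0.028830, -0.085004) ; Y_{3,-3}(Ω₂) = (-0.070640, 0.349936) ; Δ = (0.031782, -0.004084)
  [-2]  conj(Y_{3,-2})(Ω₁) = (-0.286814, 0.063533) ; Y_{3,-2}(Ω₂) = (0.286853, 0.038317) ; Δ = (-0.084708, 0.007235)
  [-1]  conj(Y_{3,-1})(Ω₁) = (0.046445, 0.424425) ; Y_{3,-1}(Ω₂) = (-0.010309, 0.155035) ; Δ = (-0.066280, 0.002825)
  [+0]  conj(Y_{3,0})(Ω₁) = (0.061188, -0.000000) ; Y_{3,0}(Ω₂) = (0.293874, 0.000000) ; Δ = (0.017982, 0.000000)
  [+1]  conj(Y_{3,1})(Ω₁) = (-0.046445, 0.424425) ; Y_{3,1}(Ω₂) = (0.010309, 0.155035) ; Δ = (-0.066280, -0.002825)
  [+2]  conj(Y_{3,2})(Ω₁) = (-0.286814, -0.063533) ; Y_{3,2}(Ω₂) = (0.286853, -0.038317) ; Δ = (-0.084708, -0.007235)
  [+3]  conj(Y_{3,3})(Ω₁) = (0.028830, -0.085004) ; Y_{3,3}(Ω₂) = (0.070640, 0.349936) ; Δ = (0.031782, 0.004084)
Σ over m = (-0.220428, 0.000000); ×(4π/7) → (-0.395712, 0.000000). Real part: -0.395712

-0.395712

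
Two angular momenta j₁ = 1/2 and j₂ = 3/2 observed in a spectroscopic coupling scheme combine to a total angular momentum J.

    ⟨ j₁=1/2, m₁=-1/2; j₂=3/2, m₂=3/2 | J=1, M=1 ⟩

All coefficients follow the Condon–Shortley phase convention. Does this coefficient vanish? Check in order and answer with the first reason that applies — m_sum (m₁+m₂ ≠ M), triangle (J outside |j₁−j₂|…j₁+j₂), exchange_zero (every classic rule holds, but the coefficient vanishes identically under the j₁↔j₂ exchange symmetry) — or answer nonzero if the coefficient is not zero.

m-sum: m₁+m₂ = -1/2+3/2 = 1, M = 1  ✓
triangle: |j₁−j₂| = 1 ≤ J = 1 ≤ j₁+j₂ = 2  ✓
exchange: j₁≠j₂ or m₁≠m₂ — the exchange symmetry imposes no constraint here
value check: CG = −√(3/4) = -0.866025 ≠ 0

nonzero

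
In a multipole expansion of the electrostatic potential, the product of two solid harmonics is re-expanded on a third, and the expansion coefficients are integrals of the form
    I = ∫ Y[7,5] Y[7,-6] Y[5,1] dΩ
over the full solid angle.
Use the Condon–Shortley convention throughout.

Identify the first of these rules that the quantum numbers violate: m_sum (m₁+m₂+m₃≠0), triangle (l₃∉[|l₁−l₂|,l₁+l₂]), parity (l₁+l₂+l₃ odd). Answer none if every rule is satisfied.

m₁+m₂+m₃ = 5 − 6 + 1 = 0  ✓
triangle: |7−7|=0 ≤ l₃=5 ≤ 7+7=14  ✓
parity: l₁+l₂+l₃ = 19 is odd  ✗

parity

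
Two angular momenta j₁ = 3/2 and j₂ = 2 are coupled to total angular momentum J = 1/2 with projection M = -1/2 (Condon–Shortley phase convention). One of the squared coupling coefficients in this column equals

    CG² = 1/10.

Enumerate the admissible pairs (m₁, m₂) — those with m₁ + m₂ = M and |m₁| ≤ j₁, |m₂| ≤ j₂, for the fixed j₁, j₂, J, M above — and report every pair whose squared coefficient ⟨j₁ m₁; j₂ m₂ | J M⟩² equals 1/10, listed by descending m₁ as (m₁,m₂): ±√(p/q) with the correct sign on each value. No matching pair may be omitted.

(-3/2,1): −√(1/10)

Admissible pairs with m₁+m₂ = M = -1/2: (-3/2,1), (-1/2,0), (1/2,-1), (3/2,-2)
  (m₁,m₂)=(3/2,-2): CG² = 2/5, CG = +√(2/5)
  (m₁,m₂)=(1/2,-1): CG² = 3/10, CG = −√(3/10)
  (m₁,m₂)=(-1/2,0): CG² = 1/5, CG = +√(1/5)
  (m₁,m₂)=(-3/2,1): CG² = 1/10, CG = −√(1/10)   ← matches the target
Pairs with CG² = 1/10: (-3/2,1): −√(1/10)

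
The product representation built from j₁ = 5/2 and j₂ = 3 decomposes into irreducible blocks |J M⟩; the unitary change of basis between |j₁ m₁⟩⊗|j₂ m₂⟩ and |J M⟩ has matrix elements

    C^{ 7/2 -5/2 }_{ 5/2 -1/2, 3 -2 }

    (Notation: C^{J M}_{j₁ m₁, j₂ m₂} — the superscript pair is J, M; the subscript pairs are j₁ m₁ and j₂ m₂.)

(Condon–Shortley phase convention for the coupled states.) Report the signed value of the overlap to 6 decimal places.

-0.178174  (= −√(2/63))

√[8·2!3!4!/10! · 2!3!1!5!1!6!] = √(4608/7)
  +(−1)^0/∏(0,2,3,1,0,3)! = 1/72  (running 1/72)
  +(−1)^1/∏(1,1,2,0,1,4)! = -1/48  (running -1/144)
⟨..|..⟩ = √(4608/7)·(-1/144) = -0.178174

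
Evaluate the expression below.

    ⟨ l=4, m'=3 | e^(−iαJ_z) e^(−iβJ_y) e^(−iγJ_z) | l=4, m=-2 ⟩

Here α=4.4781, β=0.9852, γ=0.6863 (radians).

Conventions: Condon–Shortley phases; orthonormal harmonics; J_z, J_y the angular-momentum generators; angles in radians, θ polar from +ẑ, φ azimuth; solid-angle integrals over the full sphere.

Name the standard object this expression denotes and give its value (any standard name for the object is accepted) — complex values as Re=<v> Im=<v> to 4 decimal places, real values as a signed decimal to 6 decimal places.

This is a Wigner D-matrix element — the rotation-matrix element ⟨l m'| R(α,β,γ) |l m⟩ in the angular-momentum basis.
D^4_{3,-2}(4.4781,0.9852,0.6863) = e^{-i·3·4.4781}·d^4_{3,-2}(0.9852)·e^{-i·-2·0.6863}. Compute d first:
With c≡cos(β/2)=0.881106 and s≡sin(β/2)=0.472918, N=[5040·1·2·720]^{1/2}=2693.993318
Admissible k: 0..1 (factorial args all ≥0)
  k=0: (−1)^5·2693.9933/(240)·0.8811^3·0.4729^5 = -0.181636
  k=1: (−1)^6·2693.9933/(720)·0.8811^1·0.4729^7 = +0.017442
d^4_{3,-2}(0.9852) = -0.181636 +0.017442 = -0.164194
Phases: e^{-i·(3)·4.4781}=+0.646408-0.762992i, e^{-i·(-2)·0.6863}=+0.196901+0.980423i ⇒ D=-0.143724-0.079391i

Wigner D-matrix element, Re=-0.1437 Im=-0.0794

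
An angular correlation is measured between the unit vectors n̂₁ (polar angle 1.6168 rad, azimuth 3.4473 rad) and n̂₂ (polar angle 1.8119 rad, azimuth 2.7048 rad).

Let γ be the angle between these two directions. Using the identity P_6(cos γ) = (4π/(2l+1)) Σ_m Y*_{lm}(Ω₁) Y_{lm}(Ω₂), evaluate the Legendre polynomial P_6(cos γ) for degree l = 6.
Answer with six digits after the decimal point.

Term-by-term m-sum for l=6 (normalisation 4π/13 = 0.966644):
  [-6]  conj(Y_{6,-6})(Ω₁) = -0.12500 + 0.46346j ; Y_{6,-6}(Ω₂) = -0.35137 + 0.20157j ; Δ = -0.04950 - 0.18804j
  [-5]  conj(Y_{6,-5})(Ω₁) = 0.00323 + 0.07648j ; Y_{6,-5}(Ω₂) = -0.19855 + 0.28218j ; Δ = -0.02222 - 0.01427j
  [-4]  conj(Y_{6,-4})(Ω₁) = -0.11833 - 0.32621j ; Y_{6,-4}(Ω₂) = 0.02076 - 0.11646j ; Δ = -0.04045 + 0.00701j
  [-3]  conj(Y_{6,-3})(Ω₁) = -0.05405 - 0.07056j ; Y_{6,-3}(Ω₂) = -0.08702 - 0.32656j ; Δ = -0.01834 + 0.02379j
  [-2]  conj(Y_{6,-2})(Ω₁) = 0.25604 + 0.17949j ; Y_{6,-2}(Ω₂) = 0.01598 + 0.01908j ; Δ = 0.00067 + 0.00775j
  [-1]  conj(Y_{6,-1})(Ω₁) = 0.08910 + 0.02812j ; Y_{6,-1}(Ω₂) = 0.29402 + 0.13727j ; Δ = 0.02234 + 0.02050j
  [+0]  conj(Y_{6,0})(Ω₁) = -0.30382 + 0.00000j ; Y_{6,0}(Ω₂) = 0.00034 + 0.00000j ; Δ = -0.00010 + 0.00000j
  [+1]  conj(Y_{6,1})(Ω₁) = -0.08910 + 0.02812j ; Y_{6,1}(Ω₂) = -0.29402 + 0.13727j ; Δ = 0.02234 - 0.02050j
  [+2]  conj(Y_{6,2})(Ω₁) = 0.25604 - 0.17949j ; Y_{6,2}(Ω₂) = 0.01598 - 0.01908j ; Δ = 0.00067 - 0.00775j
  [+3]  conj(Y_{6,3})(Ω₁) = 0.05405 - 0.07056j ; Y_{6,3}(Ω₂) = 0.08702 - 0.32656j ; Δ = -0.01834 - 0.02379j
  [+4]  conj(Y_{6,4})(Ω₁) = -0.11833 + 0.32621j ; Y_{6,4}(Ω₂) = 0.02076 + 0.11646j ; Δ = -0.04045 - 0.00701j
  [+5]  conj(Y_{6,5})(Ω₁) = -0.00323 + 0.07648j ; Y_{6,5}(Ω₂) = 0.19855 + 0.28218j ; Δ = -0.02222 + 0.01427j
  [+6]  conj(Y_{6,6})(Ω₁) = -0.12500 - 0.46346j ; Y_{6,6}(Ω₂) = -0.35137 - 0.20157j ; Δ = -0.04950 + 0.18804j
Σ over m = -0.21511 + 0.00000j; ×(4π/13) → -0.20793 + 0.00000j. Real part: -0.207935

-0.207935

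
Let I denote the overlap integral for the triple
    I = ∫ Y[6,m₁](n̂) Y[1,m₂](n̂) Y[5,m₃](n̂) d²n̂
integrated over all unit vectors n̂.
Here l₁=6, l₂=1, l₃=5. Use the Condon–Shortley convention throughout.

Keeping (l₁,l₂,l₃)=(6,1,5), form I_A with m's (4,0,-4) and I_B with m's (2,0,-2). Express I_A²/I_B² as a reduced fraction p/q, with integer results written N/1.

5/8

l's match ⇒ only the (l;m) 3-j factors differ between A and B.
A: triangle coeff Δ(6,1,5) = 1/858; Σ_t [1,1]: t=1:−1/362880 = -1/362880; (3j)²=10/429 [(6 1 5; 4 0 -4)], sign=+1
B: triangle coeff Δ(6,1,5) = 1/858; Σ_t [1,1]: t=1:−1/30240 = -1/30240; (3j)²=16/429 [(6 1 5; 2 0 -2)], sign=+1
I_A²/I_B² = (10/429)/(16/429) = 5/8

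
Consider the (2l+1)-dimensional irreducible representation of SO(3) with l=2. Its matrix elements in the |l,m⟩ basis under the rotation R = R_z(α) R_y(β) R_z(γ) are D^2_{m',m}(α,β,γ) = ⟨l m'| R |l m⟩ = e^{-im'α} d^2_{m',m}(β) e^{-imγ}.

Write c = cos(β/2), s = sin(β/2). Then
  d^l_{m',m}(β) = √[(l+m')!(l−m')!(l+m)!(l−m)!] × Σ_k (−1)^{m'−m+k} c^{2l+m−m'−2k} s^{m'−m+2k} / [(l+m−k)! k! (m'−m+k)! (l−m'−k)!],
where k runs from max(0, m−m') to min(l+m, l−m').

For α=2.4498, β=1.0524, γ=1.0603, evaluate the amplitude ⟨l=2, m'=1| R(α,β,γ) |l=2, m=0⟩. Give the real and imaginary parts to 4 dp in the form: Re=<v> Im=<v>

Re=0.4059 Im=0.3363

Split into d^2_{1,0}(β=1.0524) × two z-phases.
With c≡cos(β/2)=0.864722 and s≡sin(β/2)=0.502251, N=[6·1·2·2]^{1/2}=4.898979
k∈{0,1} keeps every argument non-negative
  k=0: (−1)^1·4.8990/(2)·0.8647^3·0.5023^1 = -0.795474
  k=1: (−1)^2·4.8990/(2)·0.8647^1·0.5023^3 = +0.268358
d^2_{1,0}(1.0524) = -0.795474 +0.268358 = -0.527116
D = (-0.770104-0.637919i)·(-0.527116)·(+1.000000+0.000000i) = +0.405934+0.336257i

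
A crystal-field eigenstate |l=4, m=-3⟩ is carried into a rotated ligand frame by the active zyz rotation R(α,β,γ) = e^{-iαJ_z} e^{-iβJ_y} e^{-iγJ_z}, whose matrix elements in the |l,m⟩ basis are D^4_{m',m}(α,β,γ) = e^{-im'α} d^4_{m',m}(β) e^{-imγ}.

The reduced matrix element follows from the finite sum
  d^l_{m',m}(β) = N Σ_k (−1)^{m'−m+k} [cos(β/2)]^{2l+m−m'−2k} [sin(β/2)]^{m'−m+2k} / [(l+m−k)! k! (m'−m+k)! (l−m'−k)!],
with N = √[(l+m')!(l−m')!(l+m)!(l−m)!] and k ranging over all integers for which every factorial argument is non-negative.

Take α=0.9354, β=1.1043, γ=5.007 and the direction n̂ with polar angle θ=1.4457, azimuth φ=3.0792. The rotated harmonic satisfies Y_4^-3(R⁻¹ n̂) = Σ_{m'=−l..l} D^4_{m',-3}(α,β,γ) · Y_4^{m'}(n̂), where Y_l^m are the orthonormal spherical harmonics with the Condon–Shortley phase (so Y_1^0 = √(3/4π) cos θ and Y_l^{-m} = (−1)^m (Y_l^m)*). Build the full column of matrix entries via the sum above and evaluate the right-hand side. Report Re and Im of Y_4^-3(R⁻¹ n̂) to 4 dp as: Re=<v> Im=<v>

Need the full column D^4_{m',-3} for m'=−4..4 at α=0.9354, β=1.1043, γ=5.0070.
cos(β/2)=0.851399, sin(β/2)=0.524519
d^4_{-4,-3}: single k=1 term ⇒ +0.481102;  D = +0.479284-0.041782i
d^4_{-3,-3}: k∈[0..1] ⇒ +0.276099 -0.733531 = -0.457433;  D = -0.238486+0.390345i
d^4_{-2,-3}: k∈[0..1] ⇒ -0.636438 +0.724659 = +0.088221;  D = -0.033292-0.081698i
d^4_{-1,-3}: k∈[0..1] ⇒ +0.831746 -0.526133 = +0.305613;  D = -0.296230-0.075147i
d^4_{0,-3}: k∈[0..1] ⇒ -0.763858 +0.289914 = -0.473944;  D = +0.366442-0.300572i
d^4_{1,-3}: k∈[0..1] ⇒ +0.526133 -0.119813 = +0.406320;  D = +0.020943+0.405780i
d^4_{2,-3}: k∈[0..1] ⇒ -0.275036 +0.034796 = -0.240241;  D = -0.200447-0.132426i
d^4_{3,-3}: k∈[0..1] ⇒ +0.105665 -0.005729 = +0.099936;  D = +0.093823-0.034415i
d^4_{4,-3}: single k=0 term ⇒ -0.026303;  D = -0.007366+0.025251i
Y_4^{m'}(θ=1.4457,φ=3.0792) and Σ D·Y over m':
  (+0.4793-0.0418i)·(+0.4156+0.1059i)  (-0.2385+0.3903i)·(-0.1499-0.0284i)  (-0.0333-0.0817i)·(-0.2911-0.0365i)  (-0.2962-0.0751i)·(+0.1690+0.0106i)  (+0.3664-0.3006i)·(+0.2688+0.0000i)  (+0.0209+0.4058i)·(-0.1690+0.0106i)  (-0.2004-0.1324i)·(-0.2911+0.0365i)  (+0.0938-0.0344i)·(+0.1499-0.0284i)  (-0.0074+0.0253i)·(+0.4156-0.1059i)
Y_4^-3(R⁻¹ n̂) = +0.374460-0.123624i

Re=0.3745 Im=-0.1236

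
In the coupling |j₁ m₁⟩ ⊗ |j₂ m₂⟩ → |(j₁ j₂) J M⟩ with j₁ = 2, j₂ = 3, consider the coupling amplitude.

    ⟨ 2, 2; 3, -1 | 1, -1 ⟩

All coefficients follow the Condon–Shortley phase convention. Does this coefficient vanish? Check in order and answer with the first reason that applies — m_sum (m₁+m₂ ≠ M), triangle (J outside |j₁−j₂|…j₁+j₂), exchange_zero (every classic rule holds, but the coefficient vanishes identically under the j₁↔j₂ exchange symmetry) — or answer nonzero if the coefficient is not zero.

m_sum

m-sum: m₁+m₂ = 2+(-1) = 1, M = -1  ✗ ⇒ coefficient is 0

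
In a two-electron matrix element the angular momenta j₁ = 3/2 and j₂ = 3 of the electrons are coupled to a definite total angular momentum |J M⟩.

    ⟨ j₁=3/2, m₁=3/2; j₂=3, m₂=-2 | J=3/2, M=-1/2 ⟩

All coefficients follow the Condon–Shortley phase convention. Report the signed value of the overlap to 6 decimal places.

j₁+j₂−J=3  J+j₁−j₂=0  J−j₁+j₂=3  j₁+j₂+J+1=7
(j₁±m₁, j₂±m₂, J±M) = (3,0,1,5,1,2)
P² = 288/7
sum k=0..0:
  [0] +1/12 = 1/12
S = 1/12
C² = P²·S² = 2/7 ; C = +0.534522

+√(2/7) ≈ +0.534522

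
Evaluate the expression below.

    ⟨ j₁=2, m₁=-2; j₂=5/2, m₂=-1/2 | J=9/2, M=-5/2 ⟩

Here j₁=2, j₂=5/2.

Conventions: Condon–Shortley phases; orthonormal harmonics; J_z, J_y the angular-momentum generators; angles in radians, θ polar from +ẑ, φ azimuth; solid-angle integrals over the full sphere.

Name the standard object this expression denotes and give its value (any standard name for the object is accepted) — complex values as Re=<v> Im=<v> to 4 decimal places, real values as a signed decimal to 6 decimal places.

This is a Clebsch–Gordan (vector-coupling) coefficient.
triangle: 0!·4!·5!/10! = 2880/3628800
(j±m)!: 0!·4!·2!·3!·2!·7! = 2903040
prefactor² = (2J+1)·Δ·N² = 23040
  k=0: +1/(0!·0!·4!·2!·0!·3!) = 1/288
Σ = 1/288  ⇒  CG² = 23040·(1/288)² = 5/18
CG = +√(5/18) = +0.527046

Clebsch–Gordan coefficient, +√(5/18) ≈ +0.527046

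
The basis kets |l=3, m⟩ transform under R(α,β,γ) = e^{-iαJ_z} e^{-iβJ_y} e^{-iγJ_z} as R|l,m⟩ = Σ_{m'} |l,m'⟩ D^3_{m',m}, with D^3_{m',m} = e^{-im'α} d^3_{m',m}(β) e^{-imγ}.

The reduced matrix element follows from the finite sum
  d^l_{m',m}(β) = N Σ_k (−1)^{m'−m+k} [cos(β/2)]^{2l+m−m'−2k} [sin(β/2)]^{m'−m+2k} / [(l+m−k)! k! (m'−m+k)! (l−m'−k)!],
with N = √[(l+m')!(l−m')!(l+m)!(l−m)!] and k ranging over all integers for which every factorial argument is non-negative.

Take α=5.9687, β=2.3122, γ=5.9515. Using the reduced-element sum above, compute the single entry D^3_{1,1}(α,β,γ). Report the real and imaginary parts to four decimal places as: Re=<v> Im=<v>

Re=0.4081 Im=0.3078

Split into d^3_{1,1}(β=2.3122) × two z-phases.
c=cos(2.312200/2)=0.402912, s=sin(2.312200/2)=0.915239; N=√[24·2·24·2]=48.000000
The bounds max(0,m−m')=0 and min(l+m,l−m')=2 give 3 terms
  k=0: (−1)^0·48.0000/(48)·0.4029^6·0.9152^0 = +0.004278
  k=1: (−1)^1·48.0000/(6)·0.4029^4·0.9152^2 = -0.176604
  k=2: (−1)^2·48.0000/(8)·0.4029^2·0.9152^4 = +0.683454
d^3_{1,1}(2.3122) = +0.004278 -0.176604 +0.683454 = +0.511128
Attach z-rotation phases: D = e^{-i(1)(5.9687)}·(+0.511128)·e^{-i(1)(5.9515)} = +0.408083+0.307768i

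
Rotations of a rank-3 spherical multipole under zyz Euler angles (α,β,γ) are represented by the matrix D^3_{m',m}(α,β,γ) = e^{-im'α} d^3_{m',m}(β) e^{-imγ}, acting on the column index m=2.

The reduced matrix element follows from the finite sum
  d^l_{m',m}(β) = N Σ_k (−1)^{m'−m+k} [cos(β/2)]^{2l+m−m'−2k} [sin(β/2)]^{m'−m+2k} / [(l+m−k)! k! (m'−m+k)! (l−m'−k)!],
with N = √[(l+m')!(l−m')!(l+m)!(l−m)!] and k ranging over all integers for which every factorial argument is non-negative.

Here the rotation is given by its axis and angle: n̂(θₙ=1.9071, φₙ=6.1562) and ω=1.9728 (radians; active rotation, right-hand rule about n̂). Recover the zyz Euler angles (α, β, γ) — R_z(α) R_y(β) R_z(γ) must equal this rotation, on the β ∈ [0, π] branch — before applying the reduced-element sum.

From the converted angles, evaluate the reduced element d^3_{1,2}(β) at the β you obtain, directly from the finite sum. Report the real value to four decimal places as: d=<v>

d=-0.5016

Axis–angle → zyz. n̂ = (sinθₙcosφₙ, sinθₙsinφₙ, cosθₙ) = (+0.936380, -0.119550, -0.330000), ω = 1.9728.
R = I cosω + sinω [n̂]ₓ + (1−cosω) n̂n̂ᵀ gives
  R = [+0.828607, +0.147948, -0.539927; -0.459436, -0.371379, -0.806844; -0.319889, +0.916618, -0.239754]
β = atan2(√(R₁₃²+R₂₃²), R₃₃) = 1.812909; α = atan2(R₂₃, R₁₃) mod 2π = 4.122645; γ = atan2(R₃₂, −R₃₁) mod 2π = 1.235023
d^3_{1,2}(β=1.8129) via the finite sum:
Half-angle: c=0.616541, s=0.787323. N=√(24·2·120·1)=75.894664
k: max(0,(2)−(1))=1 … min(3+(2),3−(1))=2
  k=1: (−1)^0·75.8947/(24)·0.6165^5·0.7873^1 = +0.221801
  k=2: (−1)^1·75.8947/(12)·0.6165^3·0.7873^3 = -0.723393
d^3_{1,2}(1.8129) = +0.221801 -0.723393 = -0.501593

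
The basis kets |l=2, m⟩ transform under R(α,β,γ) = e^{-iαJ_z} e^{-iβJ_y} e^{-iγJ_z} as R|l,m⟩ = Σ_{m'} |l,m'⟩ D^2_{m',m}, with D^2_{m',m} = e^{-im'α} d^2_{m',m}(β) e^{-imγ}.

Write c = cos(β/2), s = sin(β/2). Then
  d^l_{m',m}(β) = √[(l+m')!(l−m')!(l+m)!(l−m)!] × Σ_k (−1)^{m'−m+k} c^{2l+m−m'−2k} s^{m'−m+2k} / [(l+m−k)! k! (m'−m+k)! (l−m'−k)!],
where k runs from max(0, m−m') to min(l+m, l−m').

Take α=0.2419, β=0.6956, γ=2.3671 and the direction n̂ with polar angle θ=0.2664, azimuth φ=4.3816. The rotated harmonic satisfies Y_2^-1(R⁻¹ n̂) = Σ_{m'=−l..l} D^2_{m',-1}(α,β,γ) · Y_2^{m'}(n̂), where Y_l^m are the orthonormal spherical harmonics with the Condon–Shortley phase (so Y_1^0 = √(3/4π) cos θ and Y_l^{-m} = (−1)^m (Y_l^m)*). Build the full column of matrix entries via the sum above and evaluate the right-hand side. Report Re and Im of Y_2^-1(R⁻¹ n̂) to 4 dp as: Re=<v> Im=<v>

Need the full column D^2_{m',-1} for m'=−2..2 at α=0.2419, β=0.6956, γ=2.3671.
cos(β/2)=0.940125, sin(β/2)=0.340830
d^2_{-2,-1}: single k=1 term ⇒ +0.566402;  D = -0.542639+0.162340i
d^2_{-1,-1}: k∈[0..1] ⇒ +0.781164 -0.308013 = +0.473151;  D = -0.407616+0.240251i
d^2_{0,-1}: k∈[0..1] ⇒ -0.693698 +0.091175 = -0.602523;  D = +0.430669-0.421377i
d^2_{1,-1}: k∈[0..1] ⇒ +0.308013 -0.013494 = +0.294518;  D = -0.155045+0.250404i
d^2_{2,-1}: single k=0 term ⇒ -0.074444;  D = +0.022887-0.070839i
Y_2^{m'}(θ=0.2664,φ=4.3816) and Σ D·Y over m':
  (-0.5426+0.1623i)·(-0.0211-0.0164i)  (-0.4076+0.2403i)·(-0.0637+0.1856i)  (+0.4307-0.4214i)·(+0.5652+0.0000i)  (-0.1550+0.2504i)·(+0.0637+0.1856i)  (+0.0229-0.0708i)·(-0.0211+0.0164i)
Y_2^-1(R⁻¹ n̂) = +0.183276-0.334563i

Re=0.1833 Im=-0.3346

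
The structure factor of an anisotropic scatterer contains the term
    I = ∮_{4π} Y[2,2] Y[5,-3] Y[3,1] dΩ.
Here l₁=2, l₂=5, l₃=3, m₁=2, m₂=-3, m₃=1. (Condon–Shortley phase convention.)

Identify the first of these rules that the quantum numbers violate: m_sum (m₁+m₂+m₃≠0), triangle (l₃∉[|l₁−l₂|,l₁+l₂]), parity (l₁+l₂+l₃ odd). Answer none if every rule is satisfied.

none

m₁+m₂+m₃ = 2 − 3 + 1 = 0  ✓
triangle: |2−5|=3 ≤ l₃=3 ≤ 2+5=7  ✓
parity: l₁+l₂+l₃ = 10 is even  ✓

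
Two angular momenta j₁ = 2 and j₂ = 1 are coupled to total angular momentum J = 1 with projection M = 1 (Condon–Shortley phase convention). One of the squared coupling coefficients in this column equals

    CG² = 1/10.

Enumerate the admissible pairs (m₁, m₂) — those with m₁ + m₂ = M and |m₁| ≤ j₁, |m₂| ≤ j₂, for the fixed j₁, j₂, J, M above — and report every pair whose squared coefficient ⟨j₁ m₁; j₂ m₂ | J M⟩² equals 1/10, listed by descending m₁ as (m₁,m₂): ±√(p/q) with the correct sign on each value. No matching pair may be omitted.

Admissible pairs with m₁+m₂ = M = 1: (0,1), (1,0), (2,-1)
  (m₁,m₂)=(2,-1): CG² = 3/5, CG = +√(3/5)
  (m₁,m₂)=(1,0): CG² = 3/10, CG = −√(3/10)
  (m₁,m₂)=(0,1): CG² = 1/10, CG = +√(1/10)   ← matches the target
Pairs with CG² = 1/10: (0,1): +√(1/10)

(0,1): +√(1/10)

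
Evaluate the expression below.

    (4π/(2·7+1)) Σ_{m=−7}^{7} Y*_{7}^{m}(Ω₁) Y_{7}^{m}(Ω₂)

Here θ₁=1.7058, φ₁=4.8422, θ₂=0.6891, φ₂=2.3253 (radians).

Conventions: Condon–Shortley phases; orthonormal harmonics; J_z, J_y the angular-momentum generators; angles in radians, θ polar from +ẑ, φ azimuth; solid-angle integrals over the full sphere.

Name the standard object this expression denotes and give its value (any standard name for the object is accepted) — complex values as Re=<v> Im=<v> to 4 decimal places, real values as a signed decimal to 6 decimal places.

Legendre polynomial (addition theorem), -0.315841

This sum is the spherical-harmonic addition theorem: it equals the Legendre polynomial P_l(cos γ) of the angle γ between the two directions.
Addition theorem: P_7(cos γ) = (4π/15) Σ_m Y*_{lm}(Ω₁) Y_{lm}(Ω₂), m = −7…7:
  m=-7: Y*=-0.369933+0.288365i  Y=-0.017699+0.011323i  product +0.003282-0.009293i
  m=-6: Y*=+0.169660+0.167458i  Y=+0.017588-0.093795i  product +0.018691-0.012968i
  m=-5: Y*=-0.161979+0.213491i  Y=+0.151716+0.207678i  product -0.068912-0.001249i
  m=-4: Y*=+0.228555+0.130633i  Y=-0.435873-0.054140i  product -0.092549-0.069313i
  m=-3: Y*=-0.075658+0.184355i  Y=+0.315782-0.262071i  product +0.024423+0.078043i
  m=-2: Y*=+0.260875+0.069293i  Y=-0.000657+0.010623i  product -0.000908+0.002726i
  m=-1: Y*=-0.022238+0.170350i  Y=+0.265643+0.282586i  product -0.054046+0.038968i
  m=+0: Y*=+0.271294-0.000000i  Y=-0.136273+0.000000i  product -0.036970+0.000000i
  m=+1: Y*=+0.022238+0.170350i  Y=-0.265643+0.282586i  product -0.054046-0.038968i
  m=+2: Y*=+0.260875-0.069293i  Y=-0.000657-0.010623i  product -0.000908-0.002726i
  m=+3: Y*=+0.075658+0.184355i  Y=-0.315782-0.262071i  product +0.024423-0.078043i
  m=+4: Y*=+0.228555-0.130633i  Y=-0.435873+0.054140i  product -0.092549+0.069313i
  m=+5: Y*=+0.161979+0.213491i  Y=-0.151716+0.207678i  product -0.068912+0.001249i
  m=+6: Y*=+0.169660-0.167458i  Y=+0.017588+0.093795i  product +0.018691+0.012968i
  m=+7: Y*=+0.369933+0.288365i  Y=+0.017699+0.011323i  product +0.003282+0.009293i
Total Σ_m = -0.377008-0.000000i. Multiply by 0.837758: -0.315841-0.000000i. P_7(cos γ) = -0.315841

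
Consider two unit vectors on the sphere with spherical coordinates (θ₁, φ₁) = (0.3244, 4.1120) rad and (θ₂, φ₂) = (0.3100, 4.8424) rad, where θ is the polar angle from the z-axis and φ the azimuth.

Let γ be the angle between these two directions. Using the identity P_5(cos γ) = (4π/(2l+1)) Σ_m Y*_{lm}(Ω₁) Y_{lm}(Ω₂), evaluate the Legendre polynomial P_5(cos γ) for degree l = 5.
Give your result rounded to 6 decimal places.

Expand P_5 via completeness: Σ_{m} conj(Y_{5,m}) at Ω₁ times Y_{5,m} at Ω₂ —
  [-5]  conj(Y_{5,-5})(Ω₁) = -0.000213+0.001512i ; Y_{5,-5}(Ω₂) = +0.000742+0.000976i ; Δ = -0.000002+0.000001i
  [-4]  conj(Y_{5,-4})(Ω₁) = -0.010603-0.009683i ; Y_{5,-4}(Ω₂) = +0.010505-0.006015i ; Δ = -0.000170-0.000038i
  [-3]  conj(Y_{5,-3})(Ω₁) = +0.077280-0.018125i ; Y_{5,-3}(Ω₂) = -0.026746-0.065059i ; Δ = -0.003246-0.004543i
  [-2]  conj(Y_{5,-2})(Ω₁) = -0.100049+0.257935i ; Y_{5,-2}(Ω₂) = -0.249776+0.066452i ; Δ = +0.007850-0.071075i
  [-1]  conj(Y_{5,-1})(Ω₁) = -0.309836-0.452508i ; Y_{5,-1}(Ω₂) = +0.070633+0.540219i ; Δ = +0.222569-0.199342i
  [+0]  conj(Y_{5,0})(Ω₁) = +0.328220-0.000000i ; Y_{5,0}(Ω₂) = +0.371348+0.000000i ; Δ = +0.121884+0.000000i
  [+1]  conj(Y_{5,1})(Ω₁) = +0.309836-0.452508i ; Y_{5,1}(Ω₂) = -0.070633+0.540219i ; Δ = +0.222569+0.199342i
  [+2]  conj(Y_{5,2})(Ω₁) = -0.100049-0.257935i ; Y_{5,2}(Ω₂) = -0.249776-0.066452i ; Δ = +0.007850+0.071075i
  [+3]  conj(Y_{5,3})(Ω₁) = -0.077280-0.018125i ; Y_{5,3}(Ω₂) = +0.026746-0.065059i ; Δ = -0.003246+0.004543i
  [+4]  conj(Y_{5,4})(Ω₁) = -0.010603+0.009683i ; Y_{5,4}(Ω₂) = +0.010505+0.006015i ; Δ = -0.000170+0.000038i
  [+5]  conj(Y_{5,5})(Ω₁) = +0.000213+0.001512i ; Y_{5,5}(Ω₂) = -0.000742+0.000976i ; Δ = -0.000002-0.000001i
Total Σ_m = +0.575887-0.000000i. Multiply by 1.142397: +0.657892-0.000000i. P_5(cos γ) = 0.657892

0.657892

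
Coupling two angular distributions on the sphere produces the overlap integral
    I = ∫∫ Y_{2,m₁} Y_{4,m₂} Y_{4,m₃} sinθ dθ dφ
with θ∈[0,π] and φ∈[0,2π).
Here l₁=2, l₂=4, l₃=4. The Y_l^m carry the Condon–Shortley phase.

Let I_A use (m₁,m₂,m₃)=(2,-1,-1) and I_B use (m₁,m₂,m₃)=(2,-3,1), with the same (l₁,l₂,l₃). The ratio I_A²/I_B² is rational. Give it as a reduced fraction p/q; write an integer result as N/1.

100/63

Same 2,4,4: normalisation and zero-m 3j drop out of the ratio.
A: Δ: 2! 2! 6! / 11! → 1/13860; sum: t=0:+1/144 = 1/144; 3j²(2 4 4; 2 -1 -1) = Δ·Π!·Σ² = 10/231  (sign -1)
B: Δ: 2! 2! 6! / 11! → 1/13860; sum: t=0:+1/480 = 1/480; 3j²(2 4 4; 2 -3 1) = Δ·Π!·Σ² = 3/110  (sign -1)
I_A²/I_B² = (10/231)/(3/110) = 100/63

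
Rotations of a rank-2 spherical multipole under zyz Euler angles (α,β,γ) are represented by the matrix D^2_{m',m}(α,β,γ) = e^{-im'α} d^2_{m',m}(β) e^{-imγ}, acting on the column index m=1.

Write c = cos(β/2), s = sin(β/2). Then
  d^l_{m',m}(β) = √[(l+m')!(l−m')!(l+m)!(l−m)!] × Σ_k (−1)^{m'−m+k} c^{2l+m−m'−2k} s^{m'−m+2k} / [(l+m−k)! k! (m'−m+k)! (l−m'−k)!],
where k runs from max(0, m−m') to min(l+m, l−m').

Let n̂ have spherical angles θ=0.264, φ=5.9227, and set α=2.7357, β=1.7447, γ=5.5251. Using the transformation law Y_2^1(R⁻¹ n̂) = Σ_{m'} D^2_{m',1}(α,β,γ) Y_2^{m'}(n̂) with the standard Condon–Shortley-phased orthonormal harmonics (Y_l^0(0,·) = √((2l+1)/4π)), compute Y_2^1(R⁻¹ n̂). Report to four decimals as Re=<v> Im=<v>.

Need the full column D^2_{m',1} for m'=−2..2 at α=2.7357, β=1.7447, γ=5.5251.
cos(β/2)=0.643029, sin(β/2)=0.765842
d^2_{-2,1}: single k=3 term ⇒ +0.577668;  D = +0.576835-0.031006i
d^2_{-1,1}: k∈[2..3] ⇒ +0.727546 -0.343999 = +0.383547;  D = -0.360004-0.132307i
d^2_{0,1}: k∈[1..2] ⇒ +0.498776 -0.707496 = -0.208719;  D = -0.151562-0.143501i
d^2_{1,1}: k∈[0..1] ⇒ +0.170970 -0.727546 = -0.556575;  D = +0.220231+0.511150i
d^2_{2,1}: single k=0 term ⇒ -0.407249;  D = -0.000377-0.407249i
Y_2^{m'}(θ=0.264,φ=5.9227) and Σ D·Y over m':
  (+0.5768-0.0310i)·(+0.0198+0.0174i)  (-0.3600-0.1323i)·(+0.1821+0.0686i)  (-0.1516-0.1435i)·(+0.5664+0.0000i)  (+0.2202+0.5112i)·(-0.1821+0.0686i)  (-0.0004-0.4072i)·(+0.0198-0.0174i)
Y_2^1(R⁻¹ n̂) = -0.212647-0.206677i

Re=-0.2126 Im=-0.2067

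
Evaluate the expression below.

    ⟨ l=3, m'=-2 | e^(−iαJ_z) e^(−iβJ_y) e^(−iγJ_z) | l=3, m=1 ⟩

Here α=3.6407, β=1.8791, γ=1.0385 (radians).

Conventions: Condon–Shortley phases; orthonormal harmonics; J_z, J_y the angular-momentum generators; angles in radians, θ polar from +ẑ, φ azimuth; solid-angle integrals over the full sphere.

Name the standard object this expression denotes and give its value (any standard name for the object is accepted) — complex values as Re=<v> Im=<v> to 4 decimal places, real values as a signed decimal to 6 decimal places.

This is a Wigner D-matrix element — the rotation-matrix element ⟨l m'| R(α,β,γ) |l m⟩ in the angular-momentum basis.
First d^3_{-2,1}(β=1.8791), then the phase factors e^{-i(-2)α} and e^{-i(1)γ}:
Half-angle: c=0.590151, s=0.807293. N=√(1·120·24·2)=75.894664
The bounds max(0,m−m')=3 and min(l+m,l−m')=4 give 2 terms
  k=3: (−1)^0·75.8947/(12)·0.5902^3·0.8073^3 = +0.683932
  k=4: (−1)^1·75.8947/(24)·0.5902^1·0.8073^5 = -0.639909
d^3_{-2,1}(1.8791) = +0.683932 -0.639909 = +0.044023
Attach z-rotation phases: D = e^{-i(-2)(3.6407)}·(+0.044023)·e^{-i(1)(1.0385)} = +0.043988-0.001773i

Wigner D-matrix element, Re=0.0440 Im=-0.0018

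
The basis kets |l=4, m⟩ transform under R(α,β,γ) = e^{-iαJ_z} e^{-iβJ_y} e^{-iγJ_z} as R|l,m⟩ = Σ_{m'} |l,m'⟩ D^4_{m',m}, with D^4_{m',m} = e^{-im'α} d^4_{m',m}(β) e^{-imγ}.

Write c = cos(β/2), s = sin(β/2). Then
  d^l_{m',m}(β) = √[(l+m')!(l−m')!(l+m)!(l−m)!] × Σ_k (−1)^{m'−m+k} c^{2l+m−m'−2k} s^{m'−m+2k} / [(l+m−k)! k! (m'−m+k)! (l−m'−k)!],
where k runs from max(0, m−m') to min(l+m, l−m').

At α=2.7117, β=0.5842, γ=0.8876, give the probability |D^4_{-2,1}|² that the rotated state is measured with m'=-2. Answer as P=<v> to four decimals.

First d^4_{-2,1}(β=0.5842), then the phase factors e^{-i(-2)α} and e^{-i(1)γ}:
c=cos(0.584200/2)=0.957641, s=sin(0.584200/2)=0.287964; N=√[2·720·120·6]=1018.233765
k: max(0,(1)−(-2))=3 … min(4+(1),4−(-2))=5
  k=3: (−1)^0·1018.2338/(72)·0.9576^5·0.2880^3 = +0.271984
  k=4: (−1)^1·1018.2338/(48)·0.9576^3·0.2880^5 = -0.036890
  k=5: (−1)^2·1018.2338/(240)·0.9576^1·0.2880^7 = +0.000667
d^4_{-2,1}(0.5842) = +0.271984 -0.036890 +0.000667 = +0.235761
|D^4_{-2,1}|² = |d^4_{-2,1}(β)|² = (+0.235761)² = 0.055583 (the z-rotation phases have unit modulus)

P=0.0556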